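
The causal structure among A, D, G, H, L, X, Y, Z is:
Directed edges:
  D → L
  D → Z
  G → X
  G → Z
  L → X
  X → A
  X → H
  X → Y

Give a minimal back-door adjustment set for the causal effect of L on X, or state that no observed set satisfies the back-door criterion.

desc(L)\{L}={A,H,X,Y}; candidates ⊆ {D,G,Z}.
∅: L⊥X given ∅ in G with L→· removed — back-door holds.

L→X: minimal back-door set ∅.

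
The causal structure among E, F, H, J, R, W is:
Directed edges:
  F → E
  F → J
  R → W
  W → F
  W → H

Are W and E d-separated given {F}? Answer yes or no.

Bayes-Ball from W | {F} reaches {H,R}.
E ∉ reach(W|{F}) ⇒ W ⊥ E | {F}.

Yes — W ⊥ E | {F}.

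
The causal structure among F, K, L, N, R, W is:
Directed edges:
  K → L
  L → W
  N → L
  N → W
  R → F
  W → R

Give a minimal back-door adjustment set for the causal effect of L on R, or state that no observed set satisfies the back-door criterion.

L→R: minimal back-door set {N}.

desc(L)\{L}={F,R,W}; candidates ⊆ {K,N}.
size 0: {}; under {} L still reaches {F,K,N,R,W} ∋ R.
{N}: L⊥R given {N} in G with L→· removed — back-door holds.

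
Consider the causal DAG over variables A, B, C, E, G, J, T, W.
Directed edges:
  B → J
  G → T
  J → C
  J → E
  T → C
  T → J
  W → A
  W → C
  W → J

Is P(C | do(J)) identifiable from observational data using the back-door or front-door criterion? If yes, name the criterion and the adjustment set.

P(C|do(J)): backdoor, adjust for {T, W}.

desc(J)\{J}={C,E}; candidates ⊆ {A,B,G,T,W}.
size 0: {}; under {} J still reaches {A,B,C,G,T,W} ∋ C.
size 1: {A}, {B}, {G} …(+2); under {A} J still reaches {B,C,G,T,W} ∋ C.
{T,W}: J⊥C given {T,W} in G with J→· removed — back-door holds.
P(C|do(J)) = Σ_{T,W} P(C|J,T,W)·P(T,W).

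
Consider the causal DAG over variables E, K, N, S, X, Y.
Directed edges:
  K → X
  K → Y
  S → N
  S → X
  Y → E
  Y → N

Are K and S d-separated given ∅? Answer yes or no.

Bayes-Ball from K | ∅ reaches {E,N,X,Y}.
S ∉ reach(K|∅) ⇒ K ⊥ S | ∅.

Yes — K ⊥ S | ∅.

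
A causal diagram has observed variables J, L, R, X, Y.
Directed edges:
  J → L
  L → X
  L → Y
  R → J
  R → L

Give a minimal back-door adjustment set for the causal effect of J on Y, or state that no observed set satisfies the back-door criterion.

desc(J)\{J}={L,X,Y}; candidates ⊆ {R}.
size 0: {}; under {} J still reaches {L,R,X,Y} ∋ Y.
{R}: J⊥Y given {R} in G with J→· removed — back-door holds.

J→Y: minimal back-door set {R}.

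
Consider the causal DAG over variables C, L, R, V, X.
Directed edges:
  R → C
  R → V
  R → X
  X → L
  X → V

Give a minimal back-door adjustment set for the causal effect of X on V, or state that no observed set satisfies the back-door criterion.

desc(X)\{X}={L,V}; candidates ⊆ {C,R}.
size 0: {}; under {} X still reaches {C,R,V} ∋ V.
{R}: X⊥V given {R} in G with X→· removed — back-door holds.

X→V: minimal back-door set {R}.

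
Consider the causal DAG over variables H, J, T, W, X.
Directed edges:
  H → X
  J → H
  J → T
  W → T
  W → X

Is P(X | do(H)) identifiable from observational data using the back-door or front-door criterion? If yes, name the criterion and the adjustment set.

desc(H)\{H}={X}; candidates ⊆ {J,T,W}.
∅: H⊥X given ∅ in G with H→· removed — back-door holds.
P(X|do(H)) = P(X|H) — no adjustment needed.

P(X|do(H)): backdoor, adjust for ∅.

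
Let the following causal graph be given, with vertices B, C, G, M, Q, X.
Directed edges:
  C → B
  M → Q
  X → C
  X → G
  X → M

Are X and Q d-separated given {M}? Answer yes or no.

Bayes-Ball from X | {M} reaches {B,C,G}.
Q ∉ reach(X|{M}) ⇒ X ⊥ Q | {M}.

Yes — X ⊥ Q | {M}.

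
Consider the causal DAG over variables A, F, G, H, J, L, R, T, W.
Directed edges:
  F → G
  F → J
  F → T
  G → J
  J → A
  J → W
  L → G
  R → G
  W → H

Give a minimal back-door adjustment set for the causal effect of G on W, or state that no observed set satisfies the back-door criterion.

G→W: minimal back-door set {F}.

desc(G)\{G}={A,H,J,W}; candidates ⊆ {F,L,R,T}.
size 0: {}; under {} G still reaches {A,F,H,J,L,R,T,W} ∋ W.
{F}: G⊥W given {F} in G with G→· removed — back-door holds.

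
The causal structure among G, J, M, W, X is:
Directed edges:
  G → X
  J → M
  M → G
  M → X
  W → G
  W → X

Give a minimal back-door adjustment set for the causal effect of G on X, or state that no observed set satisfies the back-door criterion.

G→X: minimal back-door set {M, W}.

desc(G)\{G}={X}; candidates ⊆ {J,M,W}.
size 0: {}; under {} G still reaches {J,M,W,X} ∋ X.
size 1: {J}, {M}, {W}; under {J} G still reaches {M,W,X} ∋ X.
{M,W}: G⊥X given {M,W} in G with G→· removed — back-door holds.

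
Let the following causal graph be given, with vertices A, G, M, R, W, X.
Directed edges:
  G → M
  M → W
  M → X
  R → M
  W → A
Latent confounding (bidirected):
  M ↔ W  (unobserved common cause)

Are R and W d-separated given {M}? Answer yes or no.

Bayes-Ball from R | {M} reaches {A,G,W}.
W ∈ reach(R|{M}) ⇒ R ⊥̸ W | {M}.

No — R and W are d-connected given {M}.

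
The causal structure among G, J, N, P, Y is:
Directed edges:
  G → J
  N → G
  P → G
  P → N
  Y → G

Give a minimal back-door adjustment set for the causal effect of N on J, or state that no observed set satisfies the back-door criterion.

N→J: minimal back-door set {P}.

desc(N)\{N}={G,J}; candidates ⊆ {P,Y}.
size 0: {}; under {} N still reaches {G,J,P} ∋ J.
{P}: N⊥J given {P} in G with N→· removed — back-door holds.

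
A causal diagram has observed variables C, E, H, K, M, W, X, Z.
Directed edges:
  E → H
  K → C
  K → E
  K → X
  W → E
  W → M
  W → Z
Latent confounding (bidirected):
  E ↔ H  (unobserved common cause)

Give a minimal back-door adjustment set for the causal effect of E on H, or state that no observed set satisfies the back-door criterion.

desc(E)\{E}={H}; candidates ⊆ {C,K,M,W,X,Z}.
E↔H: latent back-door arc(s) into E.
size 0: {}; under {} E still reaches {C,H,K,M,W,X,Z} ∋ H.
size 1: {C}, {K}, {M} …(+3); under {C} E still reaches {H,K,M,W,X,Z} ∋ H.
size 2: {C,K}, {C,M}, {C,W} …(+12); under {C,K} E still reaches {H,M,W,Z} ∋ H.
E↔H cannot be blocked by any observed set — no back-door set.

E→H: no observed back-door set.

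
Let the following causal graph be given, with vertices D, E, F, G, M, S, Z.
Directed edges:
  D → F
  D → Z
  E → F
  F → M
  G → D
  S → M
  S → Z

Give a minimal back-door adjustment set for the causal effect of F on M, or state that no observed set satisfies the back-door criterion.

F→M: minimal back-door set ∅.

desc(F)\{F}={M}; candidates ⊆ {D,E,G,S,Z}.
∅: F⊥M given ∅ in G with F→· removed — back-door holds.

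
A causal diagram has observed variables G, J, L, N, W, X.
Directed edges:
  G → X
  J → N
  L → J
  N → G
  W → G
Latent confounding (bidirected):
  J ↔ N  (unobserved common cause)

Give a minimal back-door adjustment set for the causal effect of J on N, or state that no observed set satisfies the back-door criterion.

J→N: no observed back-door set.

desc(J)\{J}={G,N,X}; candidates ⊆ {L,W}.
J↔N: latent back-door arc(s) into J.
size 0: {}; under {} J still reaches {G,L,N,X} ∋ N.
size 1: {L}, {W}; under {L} J still reaches {G,N,X} ∋ N.
size 2: {L,W}; under {L,W} J still reaches {G,N,X} ∋ N.
J↔N cannot be blocked by any observed set — no back-door set.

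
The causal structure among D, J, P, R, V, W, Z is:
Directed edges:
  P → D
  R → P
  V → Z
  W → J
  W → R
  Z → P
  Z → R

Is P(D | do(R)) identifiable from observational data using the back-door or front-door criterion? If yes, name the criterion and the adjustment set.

P(D|do(R)): backdoor, adjust for {Z}.

desc(R)\{R}={D,P}; candidates ⊆ {J,V,W,Z}.
size 0: {}; under {} R still reaches {D,J,P,V,W,Z} ∋ D.
{Z}: R⊥D given {Z} in G with R→· removed — back-door holds.
P(D|do(R)) = Σ_{Z} P(D|R,Z)·P(Z).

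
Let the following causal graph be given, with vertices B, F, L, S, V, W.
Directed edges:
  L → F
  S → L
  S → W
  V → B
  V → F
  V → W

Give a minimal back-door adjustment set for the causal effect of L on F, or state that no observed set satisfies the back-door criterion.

L→F: minimal back-door set ∅.

desc(L)\{L}={F}; candidates ⊆ {B,S,V,W}.
∅: L⊥F given ∅ in G with L→· removed — back-door holds.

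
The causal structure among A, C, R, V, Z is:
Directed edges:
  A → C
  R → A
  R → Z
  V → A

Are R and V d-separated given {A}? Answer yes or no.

No — R and V are d-connected given {A}.

Bayes-Ball from R | {A} reaches {V,Z}.
V ∈ reach(R|{A}) ⇒ R ⊥̸ V | {A}.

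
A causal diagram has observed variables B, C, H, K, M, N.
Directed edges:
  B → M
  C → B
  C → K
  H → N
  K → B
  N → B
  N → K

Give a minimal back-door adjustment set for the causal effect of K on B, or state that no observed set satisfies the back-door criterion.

K→B: minimal back-door set {C, N}.

desc(K)\{K}={B,M}; candidates ⊆ {C,H,N}.
size 0: {}; under {} K still reaches {B,C,H,M,N} ∋ B.
size 1: {C}, {H}, {N}; under {C} K still reaches {B,H,M,N} ∋ B.
{C,N}: K⊥B given {C,N} in G with K→· removed — back-door holds.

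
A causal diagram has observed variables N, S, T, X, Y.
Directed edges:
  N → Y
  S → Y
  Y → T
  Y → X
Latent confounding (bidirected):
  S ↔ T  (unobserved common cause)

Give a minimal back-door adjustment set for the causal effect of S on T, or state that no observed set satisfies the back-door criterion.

S→T: no observed back-door set.

desc(S)\{S}={T,X,Y}; candidates ⊆ {N}.
S↔T: latent back-door arc(s) into S.
size 0: {}; under {} S still reaches {T} ∋ T.
size 1: {N}; under {N} S still reaches {T} ∋ T.
S↔T cannot be blocked by any observed set — no back-door set.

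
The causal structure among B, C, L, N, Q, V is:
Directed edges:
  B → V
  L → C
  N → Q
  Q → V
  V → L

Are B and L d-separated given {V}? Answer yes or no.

Bayes-Ball from B | {V} reaches {N,Q}.
L ∉ reach(B|{V}) ⇒ B ⊥ L | {V}.

Yes — B ⊥ L | {V}.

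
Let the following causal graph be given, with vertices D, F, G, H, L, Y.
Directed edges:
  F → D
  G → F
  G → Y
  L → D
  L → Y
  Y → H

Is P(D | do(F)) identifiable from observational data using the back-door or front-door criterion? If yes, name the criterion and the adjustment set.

desc(F)\{F}={D}; candidates ⊆ {G,H,L,Y}.
∅: F⊥D given ∅ in G with F→· removed — back-door holds.
P(D|do(F)) = P(D|F) — no adjustment needed.

P(D|do(F)): backdoor, adjust for ∅.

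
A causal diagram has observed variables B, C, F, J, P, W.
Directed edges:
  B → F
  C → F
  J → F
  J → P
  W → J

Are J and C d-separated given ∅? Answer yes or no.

Bayes-Ball from J | ∅ reaches {F,P,W}.
C ∉ reach(J|∅) ⇒ J ⊥ C | ∅.

Yes — J ⊥ C | ∅.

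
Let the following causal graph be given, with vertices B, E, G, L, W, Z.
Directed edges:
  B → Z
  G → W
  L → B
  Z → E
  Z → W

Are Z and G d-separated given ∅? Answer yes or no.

Bayes-Ball from Z | ∅ reaches {B,E,L,W}.
G ∉ reach(Z|∅) ⇒ Z ⊥ G | ∅.

Yes — Z ⊥ G | ∅.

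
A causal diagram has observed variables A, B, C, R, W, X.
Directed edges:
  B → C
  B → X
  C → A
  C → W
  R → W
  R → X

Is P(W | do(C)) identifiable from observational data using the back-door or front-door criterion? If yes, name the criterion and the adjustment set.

desc(C)\{C}={A,W}; candidates ⊆ {B,R,X}.
∅: C⊥W given ∅ in G with C→· removed — back-door holds.
P(W|do(C)) = P(W|C) — no adjustment needed.

P(W|do(C)): backdoor, adjust for ∅.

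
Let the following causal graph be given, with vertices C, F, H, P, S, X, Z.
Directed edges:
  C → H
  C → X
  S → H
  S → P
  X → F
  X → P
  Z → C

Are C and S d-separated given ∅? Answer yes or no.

Yes — C ⊥ S | ∅.

Bayes-Ball from C | ∅ reaches {F,H,P,X,Z}.
S ∉ reach(C|∅) ⇒ C ⊥ S | ∅.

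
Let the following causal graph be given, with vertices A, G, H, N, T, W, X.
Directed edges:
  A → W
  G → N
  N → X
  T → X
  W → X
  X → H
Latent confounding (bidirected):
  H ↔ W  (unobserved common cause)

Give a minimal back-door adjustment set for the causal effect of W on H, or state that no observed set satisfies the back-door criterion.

desc(W)\{W}={H,X}; candidates ⊆ {A,G,N,T}.
W↔H: latent back-door arc(s) into W.
size 0: {}; under {} W still reaches {A,H} ∋ H.
size 1: {A}, {G}, {N} …(+1); under {A} W still reaches {H} ∋ H.
size 2: {A,G}, {A,N}, {A,T} …(+3); under {A,G} W still reaches {H} ∋ H.
W↔H cannot be blocked by any observed set — no back-door set.

W→H: no observed back-door set.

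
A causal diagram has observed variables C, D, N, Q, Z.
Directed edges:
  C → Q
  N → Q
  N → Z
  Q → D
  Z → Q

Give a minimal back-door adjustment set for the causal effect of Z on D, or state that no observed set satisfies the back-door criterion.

desc(Z)\{Z}={D,Q}; candidates ⊆ {C,N}.
size 0: {}; under {} Z still reaches {D,N,Q} ∋ D.
{N}: Z⊥D given {N} in G with Z→· removed — back-door holds.

Z→D: minimal back-door set {N}.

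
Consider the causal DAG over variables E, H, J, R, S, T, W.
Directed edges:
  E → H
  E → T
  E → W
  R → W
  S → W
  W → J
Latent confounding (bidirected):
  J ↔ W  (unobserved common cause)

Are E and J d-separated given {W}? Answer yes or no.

Bayes-Ball from E | {W} reaches {H,J,R,S,T}.
J ∈ reach(E|{W}) ⇒ E ⊥̸ J | {W}.

No — E and J are d-connected given {W}.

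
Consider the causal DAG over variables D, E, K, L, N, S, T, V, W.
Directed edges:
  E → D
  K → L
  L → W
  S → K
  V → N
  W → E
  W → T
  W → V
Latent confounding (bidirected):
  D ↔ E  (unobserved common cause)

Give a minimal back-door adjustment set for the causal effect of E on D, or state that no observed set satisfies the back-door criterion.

E→D: no observed back-door set.

desc(E)\{E}={D}; candidates ⊆ {K,L,N,S,T,V,W}.
E↔D: latent back-door arc(s) into E.
size 0: {}; under {} E still reaches {D,K,L,N,S,T,V,W} ∋ D.
size 1: {K}, {L}, {N} …(+4); under {K} E still reaches {D,L,N,T,V,W} ∋ D.
size 2: {K,L}, {K,N}, {K,S} …(+18); under {K,L} E still reaches {D,N,T,V,W} ∋ D.
E↔D cannot be blocked by any observed set — no back-door set.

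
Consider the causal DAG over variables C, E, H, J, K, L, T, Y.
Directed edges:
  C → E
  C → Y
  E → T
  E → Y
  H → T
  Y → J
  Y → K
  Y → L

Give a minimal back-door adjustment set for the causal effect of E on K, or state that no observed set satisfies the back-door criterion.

E→K: minimal back-door set {C}.

desc(E)\{E}={J,K,L,T,Y}; candidates ⊆ {C,H}.
size 0: {}; under {} E still reaches {C,J,K,L,Y} ∋ K.
{C}: E⊥K given {C} in G with E→· removed — back-door holds.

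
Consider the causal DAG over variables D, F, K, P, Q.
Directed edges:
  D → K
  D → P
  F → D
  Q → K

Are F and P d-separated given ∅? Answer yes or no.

No — F and P are d-connected given ∅.

Bayes-Ball from F | ∅ reaches {D,K,P}.
P ∈ reach(F|∅) ⇒ F ⊥̸ P | ∅.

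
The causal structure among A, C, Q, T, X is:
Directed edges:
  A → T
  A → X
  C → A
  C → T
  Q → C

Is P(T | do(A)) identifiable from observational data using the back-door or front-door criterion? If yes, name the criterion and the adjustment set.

desc(A)\{A}={T,X}; candidates ⊆ {C,Q}.
size 0: {}; under {} A still reaches {C,Q,T} ∋ T.
{C}: A⊥T given {C} in G with A→· removed — back-door holds.
P(T|do(A)) = Σ_{C} P(T|A,C)·P(C).

P(T|do(A)): backdoor, adjust for {C}.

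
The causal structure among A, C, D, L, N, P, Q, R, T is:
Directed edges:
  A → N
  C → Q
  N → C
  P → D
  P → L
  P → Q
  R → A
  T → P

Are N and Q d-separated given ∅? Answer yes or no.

No — N and Q are d-connected given ∅.

Bayes-Ball from N | ∅ reaches {A,C,Q,R}.
Q ∈ reach(N|∅) ⇒ N ⊥̸ Q | ∅.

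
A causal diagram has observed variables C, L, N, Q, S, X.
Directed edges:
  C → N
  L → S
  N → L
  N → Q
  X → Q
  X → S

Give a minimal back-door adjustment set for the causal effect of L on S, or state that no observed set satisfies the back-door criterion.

desc(L)\{L}={S}; candidates ⊆ {C,N,Q,X}.
∅: L⊥S given ∅ in G with L→· removed — back-door holds.

L→S: minimal back-door set ∅.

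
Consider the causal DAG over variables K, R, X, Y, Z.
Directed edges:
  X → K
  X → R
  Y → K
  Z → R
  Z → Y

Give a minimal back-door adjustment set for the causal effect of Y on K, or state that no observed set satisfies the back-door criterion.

Y→K: minimal back-door set ∅.

desc(Y)\{Y}={K}; candidates ⊆ {R,X,Z}.
∅: Y⊥K given ∅ in G with Y→· removed — back-door holds.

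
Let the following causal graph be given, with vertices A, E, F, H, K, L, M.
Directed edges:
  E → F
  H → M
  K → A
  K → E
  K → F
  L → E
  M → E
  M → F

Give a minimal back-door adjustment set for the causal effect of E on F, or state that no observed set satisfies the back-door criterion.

E→F: minimal back-door set {K, M}.

desc(E)\{E}={F}; candidates ⊆ {A,H,K,L,M}.
size 0: {}; under {} E still reaches {A,F,H,K,L,M} ∋ F.
size 1: {A}, {H}, {K} …(+2); under {A} E still reaches {F,H,K,L,M} ∋ F.
{K,M}: E⊥F given {K,M} in G with E→· removed — back-door holds.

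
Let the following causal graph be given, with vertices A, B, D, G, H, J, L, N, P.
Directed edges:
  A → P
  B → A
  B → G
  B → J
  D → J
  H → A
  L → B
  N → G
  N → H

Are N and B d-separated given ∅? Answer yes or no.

Bayes-Ball from N | ∅ reaches {A,G,H,P}.
B ∉ reach(N|∅) ⇒ N ⊥ B | ∅.

Yes — N ⊥ B | ∅.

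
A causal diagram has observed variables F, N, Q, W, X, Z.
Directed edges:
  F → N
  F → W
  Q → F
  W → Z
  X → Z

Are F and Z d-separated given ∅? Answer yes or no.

No — F and Z are d-connected given ∅.

Bayes-Ball from F | ∅ reaches {N,Q,W,Z}.
Z ∈ reach(F|∅) ⇒ F ⊥̸ Z | ∅.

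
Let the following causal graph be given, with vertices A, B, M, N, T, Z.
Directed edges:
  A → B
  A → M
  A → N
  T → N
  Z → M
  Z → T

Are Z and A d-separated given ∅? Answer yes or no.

Bayes-Ball from Z | ∅ reaches {M,N,T}.
A ∉ reach(Z|∅) ⇒ Z ⊥ A | ∅.

Yes — Z ⊥ A | ∅.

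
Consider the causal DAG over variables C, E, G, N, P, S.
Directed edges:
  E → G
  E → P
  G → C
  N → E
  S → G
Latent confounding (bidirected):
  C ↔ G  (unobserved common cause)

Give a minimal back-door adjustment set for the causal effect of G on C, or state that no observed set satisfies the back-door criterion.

G→C: no observed back-door set.

desc(G)\{G}={C}; candidates ⊆ {E,N,P,S}.
G↔C: latent back-door arc(s) into G.
size 0: {}; under {} G still reaches {C,E,N,P,S} ∋ C.
size 1: {E}, {N}, {P} …(+1); under {E} G still reaches {C,S} ∋ C.
size 2: {E,N}, {E,P}, {E,S} …(+3); under {E,N} G still reaches {C,S} ∋ C.
G↔C cannot be blocked by any observed set — no back-door set.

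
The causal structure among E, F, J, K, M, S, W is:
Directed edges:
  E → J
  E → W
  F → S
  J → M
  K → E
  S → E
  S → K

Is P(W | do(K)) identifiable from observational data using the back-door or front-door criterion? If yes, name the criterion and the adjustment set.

P(W|do(K)): backdoor, adjust for {S}.

desc(K)\{K}={E,J,M,W}; candidates ⊆ {F,S}.
size 0: {}; under {} K still reaches {E,F,J,M,S,W} ∋ W.
{S}: K⊥W given {S} in G with K→· removed — back-door holds.
P(W|do(K)) = Σ_{S} P(W|K,S)·P(S).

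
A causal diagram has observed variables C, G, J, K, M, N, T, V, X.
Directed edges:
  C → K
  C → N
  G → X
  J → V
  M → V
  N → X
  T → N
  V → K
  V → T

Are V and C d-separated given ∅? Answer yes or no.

Bayes-Ball from V | ∅ reaches {J,K,M,N,T,X}.
C ∉ reach(V|∅) ⇒ V ⊥ C | ∅.

Yes — V ⊥ C | ∅.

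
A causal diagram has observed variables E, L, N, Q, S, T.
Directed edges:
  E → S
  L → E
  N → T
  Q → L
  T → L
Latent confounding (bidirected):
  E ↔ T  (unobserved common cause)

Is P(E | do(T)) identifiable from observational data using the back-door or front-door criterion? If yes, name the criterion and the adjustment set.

desc(T)\{T}={E,L,S}; candidates ⊆ {N,Q}.
T↔E: latent back-door arc(s) into T.
size 0: {}; under {} T still reaches {E,N,S} ∋ E.
size 1: {N}, {Q}; under {N} T still reaches {E,S} ∋ E.
size 2: {N,Q}; under {N,Q} T still reaches {E,S} ∋ E.
T↔E cannot be blocked by any observed set — no back-door set.
{L}: (i) intercepts every directed T→E path; (ii) no back-door T→{L}; (iii) {T} blocks every back-door {L}→E. Front-door holds.
P(E|do(T)) = Σ_{L} P(L|T) Σ_{T'} P(E|L,T')P(T').

P(E|do(T)): frontdoor, adjust for {L}.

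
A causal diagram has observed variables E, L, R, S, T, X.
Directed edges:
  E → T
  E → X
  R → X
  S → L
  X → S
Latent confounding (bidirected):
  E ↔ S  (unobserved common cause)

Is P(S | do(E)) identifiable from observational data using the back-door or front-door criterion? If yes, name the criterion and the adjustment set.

desc(E)\{E}={L,S,T,X}; candidates ⊆ {R}.
E↔S: latent back-door arc(s) into E.
size 0: {}; under {} E still reaches {L,S} ∋ S.
size 1: {R}; under {R} E still reaches {L,S} ∋ S.
E↔S cannot be blocked by any observed set — no back-door set.
{X}: (i) intercepts every directed E→S path; (ii) no back-door E→{X}; (iii) {E} blocks every back-door {X}→S. Front-door holds.
P(S|do(E)) = Σ_{X} P(X|E) Σ_{E'} P(S|X,E')P(E').

P(S|do(E)): frontdoor, adjust for {X}.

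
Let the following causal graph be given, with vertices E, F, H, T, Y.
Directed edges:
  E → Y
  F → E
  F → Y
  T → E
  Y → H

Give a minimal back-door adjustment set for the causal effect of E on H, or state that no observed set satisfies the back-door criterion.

desc(E)\{E}={H,Y}; candidates ⊆ {F,T}.
size 0: {}; under {} E still reaches {F,H,T,Y} ∋ H.
{F}: E⊥H given {F} in G with E→· removed — back-door holds.

E→H: minimal back-door set {F}.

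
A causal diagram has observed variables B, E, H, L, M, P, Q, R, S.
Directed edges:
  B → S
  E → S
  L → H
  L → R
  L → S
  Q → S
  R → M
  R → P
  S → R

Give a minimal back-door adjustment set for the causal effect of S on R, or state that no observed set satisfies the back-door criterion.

desc(S)\{S}={M,P,R}; candidates ⊆ {B,E,H,L,Q}.
size 0: {}; under {} S still reaches {B,E,H,L,M,P,Q,R} ∋ R.
{L}: S⊥R given {L} in G with S→· removed — back-door holds.

S→R: minimal back-door set {L}.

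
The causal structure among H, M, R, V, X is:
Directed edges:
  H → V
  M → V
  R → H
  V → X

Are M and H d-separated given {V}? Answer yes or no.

No — M and H are d-connected given {V}.

Bayes-Ball from M | {V} reaches {H,R}.
H ∈ reach(M|{V}) ⇒ M ⊥̸ H | {V}.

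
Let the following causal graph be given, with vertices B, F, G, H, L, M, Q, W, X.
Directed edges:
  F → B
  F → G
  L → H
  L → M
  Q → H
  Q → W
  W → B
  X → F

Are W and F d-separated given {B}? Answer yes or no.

Bayes-Ball from W | {B} reaches {F,G,H,Q,X}.
F ∈ reach(W|{B}) ⇒ W ⊥̸ F | {B}.

No — W and F are d-connected given {B}.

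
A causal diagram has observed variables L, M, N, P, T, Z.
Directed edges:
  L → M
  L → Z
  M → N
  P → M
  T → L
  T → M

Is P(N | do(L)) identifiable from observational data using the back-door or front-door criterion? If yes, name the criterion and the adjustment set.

P(N|do(L)): backdoor, adjust for {T}.

desc(L)\{L}={M,N,Z}; candidates ⊆ {P,T}.
size 0: {}; under {} L still reaches {M,N,T} ∋ N.
{T}: L⊥N given {T} in G with L→· removed — back-door holds.
P(N|do(L)) = Σ_{T} P(N|L,T)·P(T).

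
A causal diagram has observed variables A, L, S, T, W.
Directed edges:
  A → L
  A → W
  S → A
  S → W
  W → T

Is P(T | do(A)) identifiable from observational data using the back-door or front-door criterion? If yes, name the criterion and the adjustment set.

desc(A)\{A}={L,T,W}; candidates ⊆ {S}.
size 0: {}; under {} A still reaches {S,T,W} ∋ T.
{S}: A⊥T given {S} in G with A→· removed — back-door holds.
P(T|do(A)) = Σ_{S} P(T|A,S)·P(S).

P(T|do(A)): backdoor, adjust for {S}.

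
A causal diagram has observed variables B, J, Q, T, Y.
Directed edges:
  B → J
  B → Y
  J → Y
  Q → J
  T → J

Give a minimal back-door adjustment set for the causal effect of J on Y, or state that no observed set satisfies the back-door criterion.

J→Y: minimal back-door set {B}.

desc(J)\{J}={Y}; candidates ⊆ {B,Q,T}.
size 0: {}; under {} J still reaches {B,Q,T,Y} ∋ Y.
{B}: J⊥Y given {B} in G with J→· removed — back-door holds.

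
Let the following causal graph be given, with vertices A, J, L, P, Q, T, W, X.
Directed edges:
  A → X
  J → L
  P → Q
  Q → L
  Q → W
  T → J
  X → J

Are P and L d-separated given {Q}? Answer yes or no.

Yes — P ⊥ L | {Q}.

Bayes-Ball from P | {Q} reaches ∅.
L ∉ reach(P|{Q}) ⇒ P ⊥ L | {Q}.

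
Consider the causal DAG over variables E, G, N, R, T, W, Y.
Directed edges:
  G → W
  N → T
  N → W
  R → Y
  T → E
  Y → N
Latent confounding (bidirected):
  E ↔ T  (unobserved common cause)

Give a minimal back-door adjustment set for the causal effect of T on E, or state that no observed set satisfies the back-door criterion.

desc(T)\{T}={E}; candidates ⊆ {G,N,R,W,Y}.
T↔E: latent back-door arc(s) into T.
size 0: {}; under {} T still reaches {E,N,R,W,Y} ∋ E.
size 1: {G}, {N}, {R} …(+2); under {G} T still reaches {E,N,R,W,Y} ∋ E.
size 2: {G,N}, {G,R}, {G,W} …(+7); under {G,N} T still reaches {E} ∋ E.
T↔E cannot be blocked by any observed set — no back-door set.

T→E: no observed back-door set.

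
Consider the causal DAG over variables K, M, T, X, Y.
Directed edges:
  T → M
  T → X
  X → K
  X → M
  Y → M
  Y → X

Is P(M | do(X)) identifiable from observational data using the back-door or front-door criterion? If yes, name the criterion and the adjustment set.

P(M|do(X)): backdoor, adjust for {T, Y}.

desc(X)\{X}={K,M}; candidates ⊆ {T,Y}.
size 0: {}; under {} X still reaches {M,T,Y} ∋ M.
size 1: {T}, {Y}; under {T} X still reaches {M,Y} ∋ M.
{T,Y}: X⊥M given {T,Y} in G with X→· removed — back-door holds.
P(M|do(X)) = Σ_{T,Y} P(M|X,T,Y)·P(T,Y).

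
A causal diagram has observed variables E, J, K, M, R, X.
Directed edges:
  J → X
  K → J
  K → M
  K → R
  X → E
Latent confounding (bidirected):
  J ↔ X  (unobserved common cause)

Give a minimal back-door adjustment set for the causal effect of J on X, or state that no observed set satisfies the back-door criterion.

desc(J)\{J}={E,X}; candidates ⊆ {K,M,R}.
J↔X: latent back-door arc(s) into J.
size 0: {}; under {} J still reaches {E,K,M,R,X} ∋ X.
size 1: {K}, {M}, {R}; under {K} J still reaches {E,X} ∋ X.
size 2: {K,M}, {K,R}, {M,R}; under {K,M} J still reaches {E,X} ∋ X.
J↔X cannot be blocked by any observed set — no back-door set.

J→X: no observed back-door set.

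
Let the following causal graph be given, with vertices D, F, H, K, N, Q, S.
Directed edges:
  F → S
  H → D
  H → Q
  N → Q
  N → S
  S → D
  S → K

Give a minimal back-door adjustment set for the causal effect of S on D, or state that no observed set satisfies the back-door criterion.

desc(S)\{S}={D,K}; candidates ⊆ {F,H,N,Q}.
∅: S⊥D given ∅ in G with S→· removed — back-door holds.

S→D: minimal back-door set ∅.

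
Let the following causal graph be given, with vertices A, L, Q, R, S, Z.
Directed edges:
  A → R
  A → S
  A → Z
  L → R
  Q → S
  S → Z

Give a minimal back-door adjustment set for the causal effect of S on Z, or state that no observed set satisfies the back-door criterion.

desc(S)\{S}={Z}; candidates ⊆ {A,L,Q,R}.
size 0: {}; under {} S still reaches {A,Q,R,Z} ∋ Z.
{A}: S⊥Z given {A} in G with S→· removed — back-door holds.

S→Z: minimal back-door set {A}.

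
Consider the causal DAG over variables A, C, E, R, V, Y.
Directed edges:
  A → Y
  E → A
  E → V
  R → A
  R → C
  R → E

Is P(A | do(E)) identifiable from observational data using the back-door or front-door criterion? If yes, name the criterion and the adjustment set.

P(A|do(E)): backdoor, adjust for {R}.

desc(E)\{E}={A,V,Y}; candidates ⊆ {C,R}.
size 0: {}; under {} E still reaches {A,C,R,Y} ∋ A.
{R}: E⊥A given {R} in G with E→· removed — back-door holds.
P(A|do(E)) = Σ_{R} P(A|E,R)·P(R).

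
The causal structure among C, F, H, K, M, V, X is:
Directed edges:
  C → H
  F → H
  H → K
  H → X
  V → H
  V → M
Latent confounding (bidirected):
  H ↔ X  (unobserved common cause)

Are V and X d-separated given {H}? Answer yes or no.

No — V and X are d-connected given {H}.

Bayes-Ball from V | {H} reaches {C,F,M,X}.
X ∈ reach(V|{H}) ⇒ V ⊥̸ X | {H}.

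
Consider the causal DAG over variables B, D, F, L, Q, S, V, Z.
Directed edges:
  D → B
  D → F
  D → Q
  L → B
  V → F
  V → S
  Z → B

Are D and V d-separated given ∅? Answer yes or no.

Yes — D ⊥ V | ∅.

Bayes-Ball from D | ∅ reaches {B,F,Q}.
V ∉ reach(D|∅) ⇒ D ⊥ V | ∅.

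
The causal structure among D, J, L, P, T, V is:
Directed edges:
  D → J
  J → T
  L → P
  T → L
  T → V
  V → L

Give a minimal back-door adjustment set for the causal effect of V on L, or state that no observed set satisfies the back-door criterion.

V→L: minimal back-door set {T}.

desc(V)\{V}={L,P}; candidates ⊆ {D,J,T}.
size 0: {}; under {} V still reaches {D,J,L,P,T} ∋ L.
{T}: V⊥L given {T} in G with V→· removed — back-door holds.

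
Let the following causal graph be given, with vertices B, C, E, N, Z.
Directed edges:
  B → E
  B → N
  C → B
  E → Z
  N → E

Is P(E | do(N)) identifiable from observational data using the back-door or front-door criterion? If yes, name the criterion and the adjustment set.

desc(N)\{N}={E,Z}; candidates ⊆ {B,C}.
size 0: {}; under {} N still reaches {B,C,E,Z} ∋ E.
{B}: N⊥E given {B} in G with N→· removed — back-door holds.
P(E|do(N)) = Σ_{B} P(E|N,B)·P(B).

P(E|do(N)): backdoor, adjust for {B}.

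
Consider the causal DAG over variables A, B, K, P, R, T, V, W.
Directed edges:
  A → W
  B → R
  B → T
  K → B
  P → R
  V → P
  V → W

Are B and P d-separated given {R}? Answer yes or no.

Bayes-Ball from B | {R} reaches {K,P,T,V,W}.
P ∈ reach(B|{R}) ⇒ B ⊥̸ P | {R}.

No — B and P are d-connected given {R}.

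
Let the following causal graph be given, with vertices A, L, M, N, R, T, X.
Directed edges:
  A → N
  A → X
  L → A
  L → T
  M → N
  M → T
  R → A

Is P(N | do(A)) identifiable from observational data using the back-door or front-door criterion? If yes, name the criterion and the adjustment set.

desc(A)\{A}={N,X}; candidates ⊆ {L,M,R,T}.
∅: A⊥N given ∅ in G with A→· removed — back-door holds.
P(N|do(A)) = P(N|A) — no adjustment needed.

P(N|do(A)): backdoor, adjust for ∅.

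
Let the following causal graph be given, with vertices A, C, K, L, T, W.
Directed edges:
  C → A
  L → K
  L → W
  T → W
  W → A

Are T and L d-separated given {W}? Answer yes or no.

Bayes-Ball from T | {W} reaches {K,L}.
L ∈ reach(T|{W}) ⇒ T ⊥̸ L | {W}.

No — T and L are d-connected given {W}.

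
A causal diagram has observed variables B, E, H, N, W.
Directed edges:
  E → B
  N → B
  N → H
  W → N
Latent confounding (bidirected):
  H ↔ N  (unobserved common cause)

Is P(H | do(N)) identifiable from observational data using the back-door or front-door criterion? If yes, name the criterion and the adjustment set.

P(H|do(N)): not identifiable (no BD/FD set).

desc(N)\{N}={B,H}; candidates ⊆ {E,W}.
N↔H: latent back-door arc(s) into N.
size 0: {}; under {} N still reaches {H,W} ∋ H.
size 1: {E}, {W}; under {E} N still reaches {H,W} ∋ H.
size 2: {E,W}; under {E,W} N still reaches {H} ∋ H.
N↔H cannot be blocked by any observed set — no back-door set.
No mediator lies on a directed N→…→H path.
Neither criterion identifies P(H|do(N)) in this graph.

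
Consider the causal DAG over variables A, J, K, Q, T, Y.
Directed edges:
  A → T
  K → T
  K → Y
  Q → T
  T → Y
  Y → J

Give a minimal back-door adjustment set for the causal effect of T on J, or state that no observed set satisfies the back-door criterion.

T→J: minimal back-door set {K}.

desc(T)\{T}={J,Y}; candidates ⊆ {A,K,Q}.
size 0: {}; under {} T still reaches {A,J,K,Q,Y} ∋ J.
{K}: T⊥J given {K} in G with T→· removed — back-door holds.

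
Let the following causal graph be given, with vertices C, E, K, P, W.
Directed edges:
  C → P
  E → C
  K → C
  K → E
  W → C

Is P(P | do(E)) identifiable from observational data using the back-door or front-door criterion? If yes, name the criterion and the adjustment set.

desc(E)\{E}={C,P}; candidates ⊆ {K,W}.
size 0: {}; under {} E still reaches {C,K,P} ∋ P.
{K}: E⊥P given {K} in G with E→· removed — back-door holds.
P(P|do(E)) = Σ_{K} P(P|E,K)·P(K).

P(P|do(E)): backdoor, adjust for {K}.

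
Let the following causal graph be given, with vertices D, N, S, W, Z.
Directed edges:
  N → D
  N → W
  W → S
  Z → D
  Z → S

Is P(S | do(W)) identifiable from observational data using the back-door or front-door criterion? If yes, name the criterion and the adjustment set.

desc(W)\{W}={S}; candidates ⊆ {D,N,Z}.
∅: W⊥S given ∅ in G with W→· removed — back-door holds.
P(S|do(W)) = P(S|W) — no adjustment needed.

P(S|do(W)): backdoor, adjust for ∅.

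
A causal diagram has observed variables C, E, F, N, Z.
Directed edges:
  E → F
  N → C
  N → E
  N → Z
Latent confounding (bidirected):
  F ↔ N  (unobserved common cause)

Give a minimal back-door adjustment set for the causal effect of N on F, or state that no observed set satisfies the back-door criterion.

desc(N)\{N}={C,E,F,Z}; candidates ⊆ {—}.
N↔F: latent back-door arc(s) into N.
size 0: {}; under {} N still reaches {F} ∋ F.
N↔F cannot be blocked by any observed set — no back-door set.

N→F: no observed back-door set.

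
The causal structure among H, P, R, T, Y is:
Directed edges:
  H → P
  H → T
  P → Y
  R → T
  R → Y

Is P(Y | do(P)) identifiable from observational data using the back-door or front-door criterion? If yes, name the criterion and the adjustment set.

P(Y|do(P)): backdoor, adjust for ∅.

desc(P)\{P}={Y}; candidates ⊆ {H,R,T}.
∅: P⊥Y given ∅ in G with P→· removed — back-door holds.
P(Y|do(P)) = P(Y|P) — no adjustment needed.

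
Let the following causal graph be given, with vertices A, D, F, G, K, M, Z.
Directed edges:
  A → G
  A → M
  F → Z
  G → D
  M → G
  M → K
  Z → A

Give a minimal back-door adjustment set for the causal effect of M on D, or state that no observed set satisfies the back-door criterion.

M→D: minimal back-door set {A}.

desc(M)\{M}={D,G,K}; candidates ⊆ {A,F,Z}.
size 0: {}; under {} M still reaches {A,D,F,G,Z} ∋ D.
{A}: M⊥D given {A} in G with M→· removed — back-door holds.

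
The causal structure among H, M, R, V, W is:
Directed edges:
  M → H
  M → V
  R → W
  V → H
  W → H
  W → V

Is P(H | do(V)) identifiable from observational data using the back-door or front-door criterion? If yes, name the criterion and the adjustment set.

P(H|do(V)): backdoor, adjust for {M, W}.

desc(V)\{V}={H}; candidates ⊆ {M,R,W}.
size 0: {}; under {} V still reaches {H,M,R,W} ∋ H.
size 1: {M}, {R}, {W}; under {M} V still reaches {H,R,W} ∋ H.
{M,W}: V⊥H given {M,W} in G with V→· removed — back-door holds.
P(H|do(V)) = Σ_{M,W} P(H|V,M,W)·P(M,W).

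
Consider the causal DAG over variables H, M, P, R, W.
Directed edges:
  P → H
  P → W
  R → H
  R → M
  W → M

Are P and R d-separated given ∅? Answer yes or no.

Bayes-Ball from P | ∅ reaches {H,M,W}.
R ∉ reach(P|∅) ⇒ P ⊥ R | ∅.

Yes — P ⊥ R | ∅.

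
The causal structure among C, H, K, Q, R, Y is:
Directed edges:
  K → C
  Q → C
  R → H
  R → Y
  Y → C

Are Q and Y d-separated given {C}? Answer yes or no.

Bayes-Ball from Q | {C} reaches {H,K,R,Y}.
Y ∈ reach(Q|{C}) ⇒ Q ⊥̸ Y | {C}.

No — Q and Y are d-connected given {C}.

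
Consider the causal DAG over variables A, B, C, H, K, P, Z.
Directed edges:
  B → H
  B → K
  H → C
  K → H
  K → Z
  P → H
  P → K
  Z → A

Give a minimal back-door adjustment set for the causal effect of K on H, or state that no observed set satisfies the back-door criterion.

desc(K)\{K}={A,C,H,Z}; candidates ⊆ {B,P}.
size 0: {}; under {} K still reaches {B,C,H,P} ∋ H.
size 1: {B}, {P}; under {B} K still reaches {C,H,P} ∋ H.
{B,P}: K⊥H given {B,P} in G with K→· removed — back-door holds.

K→H: minimal back-door set {B, P}.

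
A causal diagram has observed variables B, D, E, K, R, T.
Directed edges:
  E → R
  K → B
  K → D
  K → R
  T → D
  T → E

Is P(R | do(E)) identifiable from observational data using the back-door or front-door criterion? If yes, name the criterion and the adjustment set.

P(R|do(E)): backdoor, adjust for ∅.

desc(E)\{E}={R}; candidates ⊆ {B,D,K,T}.
∅: E⊥R given ∅ in G with E→· removed — back-door holds.
P(R|do(E)) = P(R|E) — no adjustment needed.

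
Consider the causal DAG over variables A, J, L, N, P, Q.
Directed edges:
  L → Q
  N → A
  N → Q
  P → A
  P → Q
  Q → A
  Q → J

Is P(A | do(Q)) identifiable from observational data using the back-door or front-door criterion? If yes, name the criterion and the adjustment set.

P(A|do(Q)): backdoor, adjust for {N, P}.

desc(Q)\{Q}={A,J}; candidates ⊆ {L,N,P}.
size 0: {}; under {} Q still reaches {A,L,N,P} ∋ A.
size 1: {L}, {N}, {P}; under {L} Q still reaches {A,N,P} ∋ A.
{N,P}: Q⊥A given {N,P} in G with Q→· removed — back-door holds.
P(A|do(Q)) = Σ_{N,P} P(A|Q,N,P)·P(N,P).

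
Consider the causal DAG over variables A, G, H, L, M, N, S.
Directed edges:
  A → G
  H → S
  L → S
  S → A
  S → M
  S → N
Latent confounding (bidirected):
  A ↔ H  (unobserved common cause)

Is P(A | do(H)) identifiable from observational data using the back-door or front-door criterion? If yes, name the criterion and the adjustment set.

P(A|do(H)): frontdoor, adjust for {S}.

desc(H)\{H}={A,G,M,N,S}; candidates ⊆ {L}.
H↔A: latent back-door arc(s) into H.
size 0: {}; under {} H still reaches {A,G} ∋ A.
size 1: {L}; under {L} H still reaches {A,G} ∋ A.
H↔A cannot be blocked by any observed set — no back-door set.
{S}: (i) intercepts every directed H→A path; (ii) no back-door H→{S}; (iii) {H} blocks every back-door {S}→A. Front-door holds.
P(A|do(H)) = Σ_{S} P(S|H) Σ_{H'} P(A|S,H')P(H').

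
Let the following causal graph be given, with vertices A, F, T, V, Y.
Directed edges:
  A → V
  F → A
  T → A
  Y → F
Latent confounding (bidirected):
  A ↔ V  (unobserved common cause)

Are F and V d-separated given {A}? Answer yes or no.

No — F and V are d-connected given {A}.

Bayes-Ball from F | {A} reaches {T,V,Y}.
V ∈ reach(F|{A}) ⇒ F ⊥̸ V | {A}.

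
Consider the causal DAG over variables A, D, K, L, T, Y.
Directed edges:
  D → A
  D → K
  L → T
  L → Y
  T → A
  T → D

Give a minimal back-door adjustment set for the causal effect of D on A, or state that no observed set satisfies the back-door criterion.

desc(D)\{D}={A,K}; candidates ⊆ {L,T,Y}.
size 0: {}; under {} D still reaches {A,L,T,Y} ∋ A.
{T}: D⊥A given {T} in G with D→· removed — back-door holds.

D→A: minimal back-door set {T}.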